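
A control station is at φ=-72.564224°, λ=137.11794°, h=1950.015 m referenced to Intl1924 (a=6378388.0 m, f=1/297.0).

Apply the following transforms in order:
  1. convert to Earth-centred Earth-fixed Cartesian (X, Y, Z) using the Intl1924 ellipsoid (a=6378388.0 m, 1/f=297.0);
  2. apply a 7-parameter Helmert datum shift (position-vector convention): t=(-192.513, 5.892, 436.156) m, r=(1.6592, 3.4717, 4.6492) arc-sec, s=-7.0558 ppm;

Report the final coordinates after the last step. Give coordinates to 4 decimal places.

start: φ=-72.564224°, λ=137.117940°, h=1950.015 m
→ ECEF (a=6378388.000, f=1/297.0): X=-1405174.6630, Y=1304949.2087, Z=-6064852.1532
→ Helmert 7p (PV): X=-1405488.7532, Y=1304963.0064, Z=-6064339.0572

X=-1405488.7532 m, Y=1304963.0064 m, Z=-6064339.0572 m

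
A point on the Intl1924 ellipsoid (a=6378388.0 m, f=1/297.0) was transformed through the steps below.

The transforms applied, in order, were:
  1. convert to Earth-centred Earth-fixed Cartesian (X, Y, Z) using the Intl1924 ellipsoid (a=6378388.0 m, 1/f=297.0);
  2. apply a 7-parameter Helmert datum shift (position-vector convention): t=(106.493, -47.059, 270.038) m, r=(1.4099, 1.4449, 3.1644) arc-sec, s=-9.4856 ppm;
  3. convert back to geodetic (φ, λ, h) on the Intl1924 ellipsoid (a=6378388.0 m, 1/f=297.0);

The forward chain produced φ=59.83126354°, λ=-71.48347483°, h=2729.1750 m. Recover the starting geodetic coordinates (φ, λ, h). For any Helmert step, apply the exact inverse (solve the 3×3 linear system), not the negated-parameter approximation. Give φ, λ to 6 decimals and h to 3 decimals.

start: φ=59.831264°, λ=-71.483475°, h=2729.175 m
→ ECEF (a=6378388.000, f=1/297.0): X=1020983.0796, Y=-3048474.5446, Z=5493531.1880
→ Helmert⁻¹: X=1020801.0217, Y=-3048434.5135, Z=5493341.2453
→ geod (Bowring, a=6378388.000): φ=59.83115000°, λ=-71.48632500°, h=2516.8300 m

φ=59.831150°, λ=-71.486325°, h=2516.830 m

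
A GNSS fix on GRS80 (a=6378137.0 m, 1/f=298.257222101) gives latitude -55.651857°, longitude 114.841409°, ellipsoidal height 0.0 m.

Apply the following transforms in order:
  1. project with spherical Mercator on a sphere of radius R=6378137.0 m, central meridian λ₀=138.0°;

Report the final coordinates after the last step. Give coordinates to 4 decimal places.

E=-2578002.5576 m, N=-7489420.1133 m

start: φ=-55.651857°, λ=114.841409°, h=0.000 m
→ merc (R=6378137.0, λ₀=138.0°): E=-2578002.5576, N=-7489420.1133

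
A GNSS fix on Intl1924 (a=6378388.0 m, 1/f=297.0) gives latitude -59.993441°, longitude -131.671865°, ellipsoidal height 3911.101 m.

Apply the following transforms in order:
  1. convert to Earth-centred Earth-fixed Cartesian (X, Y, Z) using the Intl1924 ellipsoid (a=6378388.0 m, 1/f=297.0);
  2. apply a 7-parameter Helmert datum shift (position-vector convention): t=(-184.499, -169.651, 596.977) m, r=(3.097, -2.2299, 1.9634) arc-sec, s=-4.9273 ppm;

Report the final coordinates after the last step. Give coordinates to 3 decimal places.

start: φ=-59.993441°, λ=-131.671865°, h=3911.101 m
→ ECEF (a=6378388.000, f=1/297.0): X=-2127466.1016, Y=-2390177.6198, Z=-5503617.0416
→ Helmert 7p (PV): X=-2127557.8678, Y=-2390273.1099, Z=-5503051.8338

X=-2127557.868 m, Y=-2390273.110 m, Z=-5503051.834 m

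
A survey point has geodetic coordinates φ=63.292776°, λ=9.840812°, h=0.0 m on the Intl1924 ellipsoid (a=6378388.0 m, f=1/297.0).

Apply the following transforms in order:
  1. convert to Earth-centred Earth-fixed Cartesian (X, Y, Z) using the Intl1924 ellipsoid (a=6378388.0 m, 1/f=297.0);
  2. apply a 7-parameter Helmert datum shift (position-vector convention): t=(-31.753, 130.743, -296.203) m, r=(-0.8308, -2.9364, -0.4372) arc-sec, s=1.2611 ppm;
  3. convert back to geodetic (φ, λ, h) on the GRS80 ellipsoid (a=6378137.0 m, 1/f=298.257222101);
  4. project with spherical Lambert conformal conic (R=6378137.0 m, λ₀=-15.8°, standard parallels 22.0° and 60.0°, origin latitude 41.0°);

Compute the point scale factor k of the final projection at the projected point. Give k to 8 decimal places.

start: φ=63.292776°, λ=9.840812°, h=0.000 m
→ ECEF (a=6378388.000, f=1/297.0): X=2832077.5617, Y=491262.4797, Z=5674845.3781
→ Helmert 7p (PV): X=2831969.6339, Y=491410.6967, Z=5674594.6706
→ geod (Bowring, a=6378137.000): φ=63.29175481°, λ=9.84409077°, h=-82.2283 m
→ into lcc (λ₀=-15.8°): φ=63.29175481°, λ−λ₀=25.64409077°
scale k = 1.02590988

1.02590988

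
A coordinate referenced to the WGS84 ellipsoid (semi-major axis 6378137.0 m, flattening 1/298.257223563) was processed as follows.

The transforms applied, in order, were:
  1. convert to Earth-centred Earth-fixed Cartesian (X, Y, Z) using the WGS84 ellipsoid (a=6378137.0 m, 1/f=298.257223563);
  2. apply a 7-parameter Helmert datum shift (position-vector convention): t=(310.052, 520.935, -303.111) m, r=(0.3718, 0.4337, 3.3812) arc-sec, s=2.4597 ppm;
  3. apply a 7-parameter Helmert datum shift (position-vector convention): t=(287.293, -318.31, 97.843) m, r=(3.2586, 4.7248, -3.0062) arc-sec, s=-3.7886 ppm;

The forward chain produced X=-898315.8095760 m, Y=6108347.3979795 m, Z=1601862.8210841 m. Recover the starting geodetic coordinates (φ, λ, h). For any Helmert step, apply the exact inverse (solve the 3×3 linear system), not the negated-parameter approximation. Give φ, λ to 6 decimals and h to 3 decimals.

φ=14.639388°, λ=98.372140°, h=1635.583 m

start: X=-898315.8096, Y=6108347.3980, Z=1601862.8211 m
→ Helmert⁻¹: X=-898732.2264, Y=6108701.0560, Z=1601653.9537
→ Helmert⁻¹: X=-898943.3068, Y=6108182.7202, Z=1601940.2240
→ geod (Bowring, a=6378137.000): φ=14.63938800°, λ=98.37214000°, h=1635.5830 m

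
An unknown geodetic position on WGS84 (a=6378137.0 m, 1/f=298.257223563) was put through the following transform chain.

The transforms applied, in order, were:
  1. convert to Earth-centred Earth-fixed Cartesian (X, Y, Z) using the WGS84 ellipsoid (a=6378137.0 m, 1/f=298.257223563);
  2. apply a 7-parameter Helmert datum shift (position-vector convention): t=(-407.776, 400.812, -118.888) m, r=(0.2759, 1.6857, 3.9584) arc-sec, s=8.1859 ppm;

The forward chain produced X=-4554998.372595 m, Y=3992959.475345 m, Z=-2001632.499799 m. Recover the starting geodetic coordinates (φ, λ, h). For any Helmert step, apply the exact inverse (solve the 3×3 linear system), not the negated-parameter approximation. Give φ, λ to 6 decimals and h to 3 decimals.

φ=-18.401833°, λ=138.760980°, h=2865.902 m

start: X=-4554998.3726, Y=3992959.4753, Z=-2001632.4998 m
→ Helmert⁻¹: X=-4554460.3342, Y=3992610.7077, Z=-2001539.7896
→ geod (Bowring, a=6378137.000): φ=-18.40183300°, λ=138.76098000°, h=2865.9020 m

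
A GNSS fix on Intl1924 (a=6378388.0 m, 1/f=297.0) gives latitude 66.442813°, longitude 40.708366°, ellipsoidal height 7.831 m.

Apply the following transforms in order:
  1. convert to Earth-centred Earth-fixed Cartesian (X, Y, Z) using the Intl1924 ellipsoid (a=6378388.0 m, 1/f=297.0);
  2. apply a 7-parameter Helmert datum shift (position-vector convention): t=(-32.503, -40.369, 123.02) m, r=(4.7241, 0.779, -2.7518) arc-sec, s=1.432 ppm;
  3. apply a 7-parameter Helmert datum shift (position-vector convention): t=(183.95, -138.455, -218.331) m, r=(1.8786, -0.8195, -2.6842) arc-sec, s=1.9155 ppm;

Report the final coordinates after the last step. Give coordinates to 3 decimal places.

X=1938087.624 m, Y=1666927.306 m, Z=5823975.076 m

start: φ=66.442813°, λ=40.708366°, h=7.831 m
→ ECEF (a=6378388.000, f=1/297.0): X=1937886.8948, Y=1667338.0538, Z=5823997.1395
→ Helmert 7p (PV): X=1937901.4065, Y=1667140.8311, Z=5824159.3679
→ Helmert 7p (PV): X=1938087.6240, Y=1666927.3060, Z=5823975.0763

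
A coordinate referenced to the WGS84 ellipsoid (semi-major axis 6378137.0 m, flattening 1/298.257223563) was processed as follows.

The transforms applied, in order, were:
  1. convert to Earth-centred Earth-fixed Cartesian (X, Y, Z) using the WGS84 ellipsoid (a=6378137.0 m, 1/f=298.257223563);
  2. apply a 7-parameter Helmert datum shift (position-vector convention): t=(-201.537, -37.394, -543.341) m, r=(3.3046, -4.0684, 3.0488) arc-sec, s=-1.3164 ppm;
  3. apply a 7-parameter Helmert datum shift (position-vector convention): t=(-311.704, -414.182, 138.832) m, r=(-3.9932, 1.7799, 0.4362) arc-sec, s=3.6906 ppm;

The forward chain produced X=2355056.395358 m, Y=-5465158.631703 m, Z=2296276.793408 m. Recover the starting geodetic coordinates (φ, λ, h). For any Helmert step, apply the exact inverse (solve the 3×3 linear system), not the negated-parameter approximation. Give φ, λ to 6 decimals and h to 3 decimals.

start: X=2355056.3954, Y=-5465158.6317, Z=2296276.7934 m
→ Helmert⁻¹: X=2355328.0370, Y=-5464773.7130, Z=2296044.0162
→ Helmert⁻¹: X=2355497.1996, Y=-5464741.5347, Z=2296631.4717
→ geod (Bowring, a=6378137.000): φ=21.23302400°, λ=-66.68224600°, h=3227.4860 m

φ=21.233024°, λ=-66.682246°, h=3227.486 m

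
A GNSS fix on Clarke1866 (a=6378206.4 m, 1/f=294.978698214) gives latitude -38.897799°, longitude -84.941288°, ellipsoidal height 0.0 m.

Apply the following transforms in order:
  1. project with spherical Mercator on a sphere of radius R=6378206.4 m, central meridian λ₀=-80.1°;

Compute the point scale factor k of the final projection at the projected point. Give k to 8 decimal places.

1.28490563

start: φ=-38.897799°, λ=-84.941288°, h=0.000 m
→ into merc (λ₀=-80.1°): φ=-38.89779900°, λ−λ₀=-4.84128800°
scale k = 1.28490563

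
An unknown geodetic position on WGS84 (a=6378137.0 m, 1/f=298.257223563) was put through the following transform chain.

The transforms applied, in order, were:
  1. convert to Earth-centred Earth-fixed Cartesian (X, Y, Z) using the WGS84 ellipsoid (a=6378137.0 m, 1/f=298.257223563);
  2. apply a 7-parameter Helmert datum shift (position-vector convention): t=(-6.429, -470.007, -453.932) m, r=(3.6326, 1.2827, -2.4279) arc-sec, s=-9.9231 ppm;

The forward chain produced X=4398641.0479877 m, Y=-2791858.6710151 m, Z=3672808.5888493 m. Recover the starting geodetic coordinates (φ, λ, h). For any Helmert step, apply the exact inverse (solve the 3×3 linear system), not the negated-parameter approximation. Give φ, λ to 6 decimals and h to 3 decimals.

φ=35.369656°, λ=-32.398136°, h=3438.480 m

start: X=4398641.0480, Y=-2791858.6710, Z=3672808.5888 m
→ Helmert⁻¹: X=4398701.1378, Y=-2791299.8943, Z=3673375.4841
→ geod (Bowring, a=6378137.000): φ=35.36965600°, λ=-32.39813600°, h=3438.4800 m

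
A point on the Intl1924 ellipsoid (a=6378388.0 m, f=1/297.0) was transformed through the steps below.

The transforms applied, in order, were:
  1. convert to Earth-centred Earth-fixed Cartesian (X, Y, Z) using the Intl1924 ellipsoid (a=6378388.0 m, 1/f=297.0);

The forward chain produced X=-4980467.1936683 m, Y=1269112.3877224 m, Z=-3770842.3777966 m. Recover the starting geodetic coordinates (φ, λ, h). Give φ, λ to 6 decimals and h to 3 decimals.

start: X=-4980467.1937, Y=1269112.3877, Z=-3770842.3778 m
→ geod (Bowring, a=6378388.000): φ=-36.45120100°, λ=165.70424300°, h=3706.8000 m

φ=-36.451201°, λ=165.704243°, h=3706.800 m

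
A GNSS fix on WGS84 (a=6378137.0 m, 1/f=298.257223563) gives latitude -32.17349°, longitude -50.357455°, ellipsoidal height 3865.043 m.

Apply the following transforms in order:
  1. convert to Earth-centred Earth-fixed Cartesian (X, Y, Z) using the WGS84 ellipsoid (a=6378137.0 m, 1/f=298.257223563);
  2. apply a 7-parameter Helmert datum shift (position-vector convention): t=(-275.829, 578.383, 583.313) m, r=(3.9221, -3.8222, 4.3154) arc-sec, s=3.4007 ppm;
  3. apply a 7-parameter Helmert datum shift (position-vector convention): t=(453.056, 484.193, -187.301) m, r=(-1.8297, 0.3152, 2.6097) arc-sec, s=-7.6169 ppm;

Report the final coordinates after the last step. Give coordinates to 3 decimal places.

start: φ=-32.173490°, λ=-50.357455°, h=3865.043 m
→ ECEF (a=6378137.000, f=1/298.257223563): X=3449714.6255, Y=-4163689.7797, Z=-3378788.8139
→ Helmert 7p (PV): X=3449600.2505, Y=-4162989.1347, Z=-3378232.2382
→ Helmert 7p (PV): X=3450074.5394, Y=-4162459.5549, Z=-3378362.1508

X=3450074.539 m, Y=-4162459.555 m, Z=-3378362.151 m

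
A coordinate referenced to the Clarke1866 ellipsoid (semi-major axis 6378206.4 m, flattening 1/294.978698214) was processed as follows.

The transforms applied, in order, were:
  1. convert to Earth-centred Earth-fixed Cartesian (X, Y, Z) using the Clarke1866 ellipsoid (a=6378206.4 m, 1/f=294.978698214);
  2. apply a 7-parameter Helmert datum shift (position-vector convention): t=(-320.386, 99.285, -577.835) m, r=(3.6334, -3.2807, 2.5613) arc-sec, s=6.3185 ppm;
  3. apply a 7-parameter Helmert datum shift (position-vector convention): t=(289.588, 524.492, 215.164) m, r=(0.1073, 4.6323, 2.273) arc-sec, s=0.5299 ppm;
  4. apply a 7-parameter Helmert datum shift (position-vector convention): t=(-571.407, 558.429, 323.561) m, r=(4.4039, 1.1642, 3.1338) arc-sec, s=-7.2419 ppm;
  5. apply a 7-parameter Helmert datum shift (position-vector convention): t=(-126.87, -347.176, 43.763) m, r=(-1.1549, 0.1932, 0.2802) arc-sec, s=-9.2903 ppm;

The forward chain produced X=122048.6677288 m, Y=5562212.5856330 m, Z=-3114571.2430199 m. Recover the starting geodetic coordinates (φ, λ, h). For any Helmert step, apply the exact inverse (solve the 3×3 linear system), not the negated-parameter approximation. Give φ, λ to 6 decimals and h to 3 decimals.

start: X=122048.6677, Y=5562212.5856, Z=-3114571.2430 m
→ Helmert⁻¹: X=122187.1467, Y=5562628.7130, Z=-3114612.6818
→ Helmert⁻¹: X=122861.5294, Y=5562042.1885, Z=-3115076.8611
→ Helmert⁻¹: X=122703.1266, Y=5561511.7767, Z=-3115290.5117
→ Helmert⁻¹: X=123042.2515, Y=5561320.9565, Z=-3114792.9175
→ geod (Bowring, a=6378206.400): φ=-29.41251900°, λ=88.73255800°, h=2346.6500 m

φ=-29.412519°, λ=88.732558°, h=2346.650 m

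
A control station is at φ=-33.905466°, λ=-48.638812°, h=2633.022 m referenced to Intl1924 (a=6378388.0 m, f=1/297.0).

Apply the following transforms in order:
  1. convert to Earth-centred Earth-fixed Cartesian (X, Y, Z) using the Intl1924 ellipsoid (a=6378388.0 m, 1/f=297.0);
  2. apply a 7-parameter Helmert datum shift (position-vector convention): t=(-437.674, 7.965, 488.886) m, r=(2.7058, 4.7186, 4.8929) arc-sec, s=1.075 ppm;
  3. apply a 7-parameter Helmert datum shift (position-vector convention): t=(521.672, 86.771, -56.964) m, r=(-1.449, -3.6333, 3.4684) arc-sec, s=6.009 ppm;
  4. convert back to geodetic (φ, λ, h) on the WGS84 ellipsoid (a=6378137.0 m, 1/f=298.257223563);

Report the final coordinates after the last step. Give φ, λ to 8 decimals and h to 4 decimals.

start: φ=-33.905466°, λ=-48.638812°, h=2633.022 m
→ ECEF (a=6378388.000, f=1/297.0): X=3503271.3731, Y=-3979111.8495, Z=-3539271.3896
→ Helmert 7p (PV): X=3502850.8896, Y=-3978978.6307, Z=-3538918.6491
→ Helmert 7p (PV): X=3503522.8558, Y=-3978881.7285, Z=-3538907.2240
→ geod (Bowring, a=6378137.000): φ=-33.90201366°, λ=-48.63512865°, h=2647.1101 m

φ=-33.90201366°, λ=-48.63512865°, h=2647.1101 m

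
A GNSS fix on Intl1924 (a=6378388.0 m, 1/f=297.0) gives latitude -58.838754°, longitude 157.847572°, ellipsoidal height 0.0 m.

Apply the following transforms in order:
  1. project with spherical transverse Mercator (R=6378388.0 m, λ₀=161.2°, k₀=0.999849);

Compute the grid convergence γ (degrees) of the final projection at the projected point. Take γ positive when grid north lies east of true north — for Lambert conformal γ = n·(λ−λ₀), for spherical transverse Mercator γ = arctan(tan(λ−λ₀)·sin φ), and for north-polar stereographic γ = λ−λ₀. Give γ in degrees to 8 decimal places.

2.86959751

start: φ=-58.838754°, λ=157.847572°, h=0.000 m
→ into tm (λ₀=161.2°): φ=-58.83875400°, λ−λ₀=-3.35242800°
convergence γ = 2.86959751°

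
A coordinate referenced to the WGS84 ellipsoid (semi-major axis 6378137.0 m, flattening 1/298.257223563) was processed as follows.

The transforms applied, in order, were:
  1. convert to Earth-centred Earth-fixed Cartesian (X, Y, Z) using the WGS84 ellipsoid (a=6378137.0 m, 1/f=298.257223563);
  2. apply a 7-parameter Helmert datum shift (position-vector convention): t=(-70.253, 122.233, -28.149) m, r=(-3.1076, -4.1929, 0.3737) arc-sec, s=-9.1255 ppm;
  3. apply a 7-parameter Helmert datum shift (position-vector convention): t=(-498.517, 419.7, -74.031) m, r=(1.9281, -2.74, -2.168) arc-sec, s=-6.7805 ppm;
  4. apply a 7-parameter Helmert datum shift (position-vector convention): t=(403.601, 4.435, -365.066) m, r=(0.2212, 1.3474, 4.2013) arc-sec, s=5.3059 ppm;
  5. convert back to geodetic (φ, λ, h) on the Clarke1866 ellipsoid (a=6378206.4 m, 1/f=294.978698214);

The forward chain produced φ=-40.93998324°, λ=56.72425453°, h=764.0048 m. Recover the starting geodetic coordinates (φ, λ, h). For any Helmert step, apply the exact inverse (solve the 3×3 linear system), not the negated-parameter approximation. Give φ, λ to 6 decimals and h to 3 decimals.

φ=-40.937473°, λ=56.719630°, h=216.459 m

start: φ=-40.939983°, λ=56.724255°, h=764.005 m
→ ECEF (a=6378206.400, f=1/294.978698214): X=2647694.1278, Y=4034449.8966, Z=-4157692.1880
→ Helmert⁻¹: X=2647385.8115, Y=4034365.6739, Z=-4157292.0965
→ Helmert⁻¹: X=2647804.6572, Y=4033962.2953, Z=-4157319.1351
→ Helmert⁻¹: X=2647821.8730, Y=4033934.7108, Z=-4157321.9725
→ geod (Bowring, a=6378137.000): φ=-40.93747300°, λ=56.71963000°, h=216.4590 m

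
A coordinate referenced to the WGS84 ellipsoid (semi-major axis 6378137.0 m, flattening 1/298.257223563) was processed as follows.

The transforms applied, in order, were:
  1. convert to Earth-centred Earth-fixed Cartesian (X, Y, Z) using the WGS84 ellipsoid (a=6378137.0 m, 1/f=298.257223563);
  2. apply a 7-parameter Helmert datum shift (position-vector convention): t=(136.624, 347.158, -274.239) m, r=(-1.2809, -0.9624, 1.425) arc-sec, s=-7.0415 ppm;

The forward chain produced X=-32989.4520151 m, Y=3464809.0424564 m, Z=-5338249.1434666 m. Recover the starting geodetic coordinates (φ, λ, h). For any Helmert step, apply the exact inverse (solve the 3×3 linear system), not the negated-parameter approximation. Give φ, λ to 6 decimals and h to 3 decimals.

start: X=-32989.4520, Y=3464809.0425, Z=-5338249.1435 m
→ Helmert⁻¹: X=-33127.2806, Y=3464519.6573, Z=-5337990.8229
→ geod (Bowring, a=6378137.000): φ=-57.18948600°, λ=90.54783800°, h=746.4060 m

φ=-57.189486°, λ=90.547838°, h=746.406 m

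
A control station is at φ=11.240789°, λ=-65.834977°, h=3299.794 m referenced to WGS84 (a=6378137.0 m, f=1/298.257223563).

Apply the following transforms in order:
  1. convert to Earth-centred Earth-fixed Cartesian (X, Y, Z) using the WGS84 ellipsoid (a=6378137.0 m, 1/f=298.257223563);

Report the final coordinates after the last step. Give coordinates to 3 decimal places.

X=2562556.374 m, Y=-5711268.739 m, Z=1235784.297 m

start: φ=11.240789°, λ=-65.834977°, h=3299.794 m
→ ECEF (a=6378137.000, f=1/298.257223563): X=2562556.3745, Y=-5711268.7385, Z=1235784.2970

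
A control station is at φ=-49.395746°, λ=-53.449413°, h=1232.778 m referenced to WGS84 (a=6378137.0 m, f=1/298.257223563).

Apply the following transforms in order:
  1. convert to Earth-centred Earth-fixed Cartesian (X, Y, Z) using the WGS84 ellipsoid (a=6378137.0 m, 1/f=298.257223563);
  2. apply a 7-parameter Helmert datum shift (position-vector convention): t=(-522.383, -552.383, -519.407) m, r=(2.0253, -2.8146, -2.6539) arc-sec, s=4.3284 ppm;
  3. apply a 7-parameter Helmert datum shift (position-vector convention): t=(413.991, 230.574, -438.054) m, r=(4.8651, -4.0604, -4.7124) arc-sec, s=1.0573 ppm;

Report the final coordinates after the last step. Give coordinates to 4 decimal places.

X=2477313.7087 m, Y=-3342062.5120 m, Z=-4821266.9457 m

start: φ=-49.395746°, λ=-53.449413°, h=1232.778 m
→ ECEF (a=6378137.000, f=1/298.257223563): X=2477367.4420, Y=-3341795.2782, Z=-4820254.4393
→ Helmert 7p (PV): X=2476878.5602, Y=-3342346.6710, Z=-4820793.7181
→ Helmert 7p (PV): X=2477313.7087, Y=-3342062.5120, Z=-4821266.9457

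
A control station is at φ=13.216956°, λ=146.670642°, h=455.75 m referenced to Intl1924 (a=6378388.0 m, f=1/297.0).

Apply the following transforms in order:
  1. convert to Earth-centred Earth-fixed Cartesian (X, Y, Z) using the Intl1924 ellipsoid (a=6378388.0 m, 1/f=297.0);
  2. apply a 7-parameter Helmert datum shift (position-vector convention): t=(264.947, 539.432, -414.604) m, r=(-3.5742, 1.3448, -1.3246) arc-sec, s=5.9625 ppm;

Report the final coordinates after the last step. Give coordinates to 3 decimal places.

X=-5189159.272 m, Y=3413240.704 m, Z=1448471.664 m

start: φ=13.216956°, λ=146.670642°, h=455.750 m
→ ECEF (a=6378388.000, f=1/297.0): X=-5189424.6391, Y=3412622.4917, Z=1448902.9299
→ Helmert 7p (PV): X=-5189159.2720, Y=3413240.7044, Z=1448471.6641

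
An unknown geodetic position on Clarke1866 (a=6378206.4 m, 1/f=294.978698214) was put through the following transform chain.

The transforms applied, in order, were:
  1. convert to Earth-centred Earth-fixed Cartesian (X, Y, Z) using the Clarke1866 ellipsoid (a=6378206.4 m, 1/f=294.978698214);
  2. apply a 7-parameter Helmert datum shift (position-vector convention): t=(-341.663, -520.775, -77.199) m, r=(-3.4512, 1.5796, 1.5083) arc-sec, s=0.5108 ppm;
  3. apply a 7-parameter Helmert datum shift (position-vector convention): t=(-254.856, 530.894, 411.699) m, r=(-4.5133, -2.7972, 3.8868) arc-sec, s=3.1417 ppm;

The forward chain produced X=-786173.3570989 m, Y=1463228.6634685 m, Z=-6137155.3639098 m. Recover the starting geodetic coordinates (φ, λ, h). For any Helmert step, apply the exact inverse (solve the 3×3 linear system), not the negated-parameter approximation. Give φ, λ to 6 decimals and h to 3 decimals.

φ=-74.954463°, λ=118.226321°, h=141.193 m

start: X=-786173.3571, Y=1463228.6635, Z=-6137155.3639 m
→ Helmert⁻¹: X=-785971.6986, Y=1462842.2801, Z=-6137505.1133
→ Helmert⁻¹: X=-785571.9317, Y=1463470.7425, Z=-6137406.3086
→ geod (Bowring, a=6378206.400): φ=-74.95446300°, λ=118.22632100°, h=141.1930 m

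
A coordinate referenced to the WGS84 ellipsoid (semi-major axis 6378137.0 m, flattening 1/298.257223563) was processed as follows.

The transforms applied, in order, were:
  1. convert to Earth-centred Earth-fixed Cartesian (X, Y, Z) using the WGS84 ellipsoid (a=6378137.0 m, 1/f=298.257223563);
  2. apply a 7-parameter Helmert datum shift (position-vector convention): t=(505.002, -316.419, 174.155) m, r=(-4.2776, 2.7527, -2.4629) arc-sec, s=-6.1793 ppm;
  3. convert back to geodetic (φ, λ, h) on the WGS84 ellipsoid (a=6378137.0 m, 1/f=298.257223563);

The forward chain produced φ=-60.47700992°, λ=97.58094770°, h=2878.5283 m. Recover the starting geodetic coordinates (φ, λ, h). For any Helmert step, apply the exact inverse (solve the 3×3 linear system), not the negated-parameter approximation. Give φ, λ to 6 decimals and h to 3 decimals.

start: φ=-60.477010°, λ=97.580948°, h=2878.528 m
→ ECEF (a=6378137.000, f=1/298.257223563): X=-415884.2060, Y=3124833.0262, Z=-5529363.3533
→ Helmert⁻¹: X=-416355.3044, Y=3125278.4583, Z=-5529512.4204
→ geod (Bowring, a=6378137.000): φ=-60.47373700°, λ=97.58836600°, h=3256.4680 m

φ=-60.473737°, λ=97.588366°, h=3256.468 m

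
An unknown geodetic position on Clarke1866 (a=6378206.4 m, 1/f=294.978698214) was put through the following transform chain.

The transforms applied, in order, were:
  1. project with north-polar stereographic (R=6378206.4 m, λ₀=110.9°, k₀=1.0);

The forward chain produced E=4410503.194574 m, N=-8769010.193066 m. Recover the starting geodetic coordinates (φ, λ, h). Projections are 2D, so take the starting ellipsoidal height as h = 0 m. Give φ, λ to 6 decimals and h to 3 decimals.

start: E=4410503.1946, N=-8769010.1931 m
→ stereo⁻¹: φ=14.84543300°, λ=137.60078500°

φ=14.845433°, λ=137.600785°, h=0.000 m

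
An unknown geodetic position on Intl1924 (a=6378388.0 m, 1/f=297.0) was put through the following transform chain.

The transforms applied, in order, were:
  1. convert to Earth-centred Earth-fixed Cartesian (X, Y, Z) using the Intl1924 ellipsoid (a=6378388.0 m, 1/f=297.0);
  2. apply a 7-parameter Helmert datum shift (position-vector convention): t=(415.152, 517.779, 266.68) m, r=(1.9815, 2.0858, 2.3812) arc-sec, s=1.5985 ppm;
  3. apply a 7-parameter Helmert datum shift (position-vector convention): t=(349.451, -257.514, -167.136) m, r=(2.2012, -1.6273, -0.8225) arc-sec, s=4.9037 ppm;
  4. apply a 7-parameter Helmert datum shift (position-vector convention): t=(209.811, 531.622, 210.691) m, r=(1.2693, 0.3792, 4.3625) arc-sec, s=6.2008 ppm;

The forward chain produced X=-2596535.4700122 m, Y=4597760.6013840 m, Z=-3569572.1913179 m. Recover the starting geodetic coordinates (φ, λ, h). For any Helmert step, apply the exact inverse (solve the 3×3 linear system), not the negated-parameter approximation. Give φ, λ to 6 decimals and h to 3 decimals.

φ=-34.243743°, λ=119.467273°, h=1928.550 m

start: X=-2596535.4700, Y=4597760.6014, Z=-3569572.1913 m
→ Helmert⁻¹: X=-2596625.3850, Y=4597233.4241, Z=-3569793.8108
→ Helmert⁻¹: X=-2597008.5961, Y=4597419.9435, Z=-3569637.7441
→ Helmert⁻¹: X=-2597330.4275, Y=4596890.5057, Z=-3569969.1429
→ geod (Bowring, a=6378388.000): φ=-34.24374300°, λ=119.46727300°, h=1928.5500 m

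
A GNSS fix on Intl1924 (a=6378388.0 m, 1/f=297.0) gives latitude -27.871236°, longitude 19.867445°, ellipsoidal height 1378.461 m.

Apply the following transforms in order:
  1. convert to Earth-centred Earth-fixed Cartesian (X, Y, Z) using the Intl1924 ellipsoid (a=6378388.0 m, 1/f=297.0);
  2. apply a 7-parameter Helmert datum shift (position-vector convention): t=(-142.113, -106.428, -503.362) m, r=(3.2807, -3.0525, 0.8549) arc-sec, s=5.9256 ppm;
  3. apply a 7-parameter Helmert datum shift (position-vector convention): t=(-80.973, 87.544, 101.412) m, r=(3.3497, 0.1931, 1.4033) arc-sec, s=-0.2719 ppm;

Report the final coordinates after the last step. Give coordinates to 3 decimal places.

start: φ=-27.871236°, λ=19.867445°, h=1378.461 m
→ ECEF (a=6378388.000, f=1/297.0): X=5307947.9471, Y=1918039.8920, Z=-2964584.4172
→ Helmert 7p (PV): X=5307873.2101, Y=1918013.9822, Z=-2964996.2865
→ Helmert 7p (PV): X=5307774.9692, Y=1918185.2671, Z=-2964867.8893

X=5307774.969 m, Y=1918185.267 m, Z=-2964867.889 m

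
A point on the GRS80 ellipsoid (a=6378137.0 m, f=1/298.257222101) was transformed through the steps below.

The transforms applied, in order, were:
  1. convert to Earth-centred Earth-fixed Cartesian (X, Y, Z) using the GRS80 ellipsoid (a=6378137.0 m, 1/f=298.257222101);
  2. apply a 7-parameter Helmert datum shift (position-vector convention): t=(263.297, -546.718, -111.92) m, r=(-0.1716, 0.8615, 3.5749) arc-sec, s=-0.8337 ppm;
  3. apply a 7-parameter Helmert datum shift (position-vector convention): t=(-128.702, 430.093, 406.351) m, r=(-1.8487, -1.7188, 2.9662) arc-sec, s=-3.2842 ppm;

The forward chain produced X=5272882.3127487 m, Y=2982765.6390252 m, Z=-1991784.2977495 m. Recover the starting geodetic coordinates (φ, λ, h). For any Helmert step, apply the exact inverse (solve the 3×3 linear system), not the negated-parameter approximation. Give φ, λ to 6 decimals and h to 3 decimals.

start: X=5272882.3127, Y=2982765.6390, Z=-1991784.2977 m
→ Helmert⁻¹: X=5273054.6183, Y=2982287.3670, Z=-1992214.4023
→ Helmert⁻¹: X=5272855.7332, Y=2982746.8420, Z=-1992079.6386
→ geod (Bowring, a=6378137.000): φ=-18.31704400°, λ=29.49595500°, h=1119.0510 m

φ=-18.317044°, λ=29.495955°, h=1119.051 m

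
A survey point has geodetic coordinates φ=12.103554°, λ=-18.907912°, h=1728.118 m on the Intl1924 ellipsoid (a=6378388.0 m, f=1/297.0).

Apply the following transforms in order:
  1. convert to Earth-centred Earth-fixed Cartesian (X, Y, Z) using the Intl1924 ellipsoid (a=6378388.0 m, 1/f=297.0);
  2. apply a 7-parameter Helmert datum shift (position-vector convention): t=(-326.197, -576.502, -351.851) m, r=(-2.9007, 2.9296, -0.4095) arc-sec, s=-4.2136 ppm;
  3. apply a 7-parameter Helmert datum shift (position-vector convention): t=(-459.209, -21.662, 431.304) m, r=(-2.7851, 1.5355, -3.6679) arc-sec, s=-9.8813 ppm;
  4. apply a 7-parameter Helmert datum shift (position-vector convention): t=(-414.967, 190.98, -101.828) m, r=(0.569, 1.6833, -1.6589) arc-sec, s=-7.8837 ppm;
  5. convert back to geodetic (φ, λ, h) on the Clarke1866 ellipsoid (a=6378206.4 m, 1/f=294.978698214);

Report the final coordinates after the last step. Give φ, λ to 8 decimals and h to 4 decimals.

φ=12.10463925°, λ=-18.91621199°, h=789.7785 m

start: φ=12.103554°, λ=-18.907912°, h=1728.118 m
→ ECEF (a=6378388.000, f=1/297.0): X=5902545.6072, Y=-2021803.7318, Z=1328983.0881
→ Helmert 7p (PV): X=5902209.4009, Y=-2022364.7437, Z=1328570.2356
→ Helmert 7p (PV): X=5901665.7983, Y=-2022453.4381, Z=1328971.7810
→ Helmert 7p (PV): X=5901198.8842, Y=-2022297.6440, Z=1328805.7344
→ geod (Bowring, a=6378206.400): φ=12.10463925°, λ=-18.91621199°, h=789.7785 m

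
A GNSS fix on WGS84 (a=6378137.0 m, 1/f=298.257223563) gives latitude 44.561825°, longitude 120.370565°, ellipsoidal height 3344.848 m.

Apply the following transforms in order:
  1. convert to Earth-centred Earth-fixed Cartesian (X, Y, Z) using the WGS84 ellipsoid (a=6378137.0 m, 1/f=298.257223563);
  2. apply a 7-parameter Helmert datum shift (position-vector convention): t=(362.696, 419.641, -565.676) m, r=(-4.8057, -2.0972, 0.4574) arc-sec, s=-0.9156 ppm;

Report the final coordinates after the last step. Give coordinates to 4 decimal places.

start: φ=44.561825°, λ=120.370565°, h=3344.848 m
→ ECEF (a=6378137.000, f=1/298.257223563): X=-2302597.7959, Y=3929306.5331, Z=4455132.7401
→ Helmert 7p (PV): X=-2302287.0026, Y=3929821.2690, Z=4454448.0257

X=-2302287.0026 m, Y=3929821.2690 m, Z=4454448.0257 m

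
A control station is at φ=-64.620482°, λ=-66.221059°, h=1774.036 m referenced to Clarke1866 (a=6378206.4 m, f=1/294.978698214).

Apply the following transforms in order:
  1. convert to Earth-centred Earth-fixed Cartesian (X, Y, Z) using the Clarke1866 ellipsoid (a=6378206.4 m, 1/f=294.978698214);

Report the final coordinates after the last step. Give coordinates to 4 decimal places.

X=1105647.8487 m, Y=-2509336.7735 m, Z=-5741112.0123 m

start: φ=-64.620482°, λ=-66.221059°, h=1774.036 m
→ ECEF (a=6378206.400, f=1/294.978698214): X=1105647.8487, Y=-2509336.7735, Z=-5741112.0123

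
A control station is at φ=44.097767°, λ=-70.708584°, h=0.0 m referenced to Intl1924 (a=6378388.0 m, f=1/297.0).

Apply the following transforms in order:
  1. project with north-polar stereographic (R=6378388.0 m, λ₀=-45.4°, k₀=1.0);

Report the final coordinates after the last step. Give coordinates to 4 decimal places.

E=-2309357.3052 m, N=-4883589.3364 m

start: φ=44.097767°, λ=-70.708584°, h=0.000 m
→ stereo (R=6378388.0, λ₀=-45.4°): E=-2309357.3052, N=-4883589.3364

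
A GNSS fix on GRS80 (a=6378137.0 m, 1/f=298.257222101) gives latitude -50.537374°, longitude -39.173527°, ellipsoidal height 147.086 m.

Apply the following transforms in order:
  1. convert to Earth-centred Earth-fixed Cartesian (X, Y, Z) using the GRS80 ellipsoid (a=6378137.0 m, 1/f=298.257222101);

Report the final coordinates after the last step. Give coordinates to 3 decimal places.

X=3149001.251 m, Y=-2565840.894 m, Z=-4901109.534 m

start: φ=-50.537374°, λ=-39.173527°, h=147.086 m
→ ECEF (a=6378137.000, f=1/298.257222101): X=3149001.2506, Y=-2565840.8936, Z=-4901109.5337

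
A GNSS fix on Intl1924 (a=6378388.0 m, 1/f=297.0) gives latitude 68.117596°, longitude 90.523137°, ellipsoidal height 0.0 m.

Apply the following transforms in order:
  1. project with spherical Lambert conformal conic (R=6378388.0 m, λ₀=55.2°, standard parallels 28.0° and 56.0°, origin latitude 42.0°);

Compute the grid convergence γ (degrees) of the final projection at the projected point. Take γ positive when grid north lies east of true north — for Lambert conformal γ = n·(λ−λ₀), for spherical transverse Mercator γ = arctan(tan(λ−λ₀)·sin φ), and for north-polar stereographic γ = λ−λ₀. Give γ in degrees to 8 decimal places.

start: φ=68.117596°, λ=90.523137°, h=0.000 m
→ into lcc (λ₀=55.2°): φ=68.11759600°, λ−λ₀=35.32313700°
convergence γ = 23.87981379°

23.87981379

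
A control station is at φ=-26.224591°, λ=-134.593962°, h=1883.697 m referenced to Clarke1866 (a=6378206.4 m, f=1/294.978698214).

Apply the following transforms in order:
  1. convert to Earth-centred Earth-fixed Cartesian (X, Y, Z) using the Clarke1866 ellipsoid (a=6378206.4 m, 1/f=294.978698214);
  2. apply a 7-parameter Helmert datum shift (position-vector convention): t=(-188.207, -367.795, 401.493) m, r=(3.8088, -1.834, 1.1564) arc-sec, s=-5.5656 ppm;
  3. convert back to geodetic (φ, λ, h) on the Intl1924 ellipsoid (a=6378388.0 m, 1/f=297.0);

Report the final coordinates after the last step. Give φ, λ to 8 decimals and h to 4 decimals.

φ=-26.21984027°, λ=-134.59258427°, h=1814.4966 m

start: φ=-26.224591°, λ=-134.593962°, h=1883.697 m
→ ECEF (a=6378206.400, f=1/294.978698214): X=-4020916.3937, Y=-4078314.1717, Z=-2802078.3640
→ Helmert 7p (PV): X=-4021034.4429, Y=-4078630.0694, Z=-2801772.3355
→ geod (Bowring, a=6378388.000): φ=-26.21984027°, λ=-134.59258427°, h=1814.4966 m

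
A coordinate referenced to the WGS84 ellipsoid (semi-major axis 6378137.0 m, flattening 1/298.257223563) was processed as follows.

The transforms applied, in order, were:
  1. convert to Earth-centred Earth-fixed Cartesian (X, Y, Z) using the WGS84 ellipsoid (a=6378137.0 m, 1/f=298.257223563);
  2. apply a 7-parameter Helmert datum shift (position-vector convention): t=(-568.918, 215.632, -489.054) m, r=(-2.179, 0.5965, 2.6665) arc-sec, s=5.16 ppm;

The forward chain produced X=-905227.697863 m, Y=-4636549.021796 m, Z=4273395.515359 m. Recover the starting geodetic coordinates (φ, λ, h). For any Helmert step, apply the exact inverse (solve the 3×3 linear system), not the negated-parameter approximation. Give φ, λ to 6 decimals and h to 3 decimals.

φ=42.325867°, λ=-101.040821°, h=2045.188 m

start: X=-905227.6979, Y=-4636549.0218, Z=4273395.5154 m
→ Helmert⁻¹: X=-904726.4135, Y=-4636774.1812, Z=4273810.9165
→ geod (Bowring, a=6378137.000): φ=42.32586700°, λ=-101.04082100°, h=2045.1880 m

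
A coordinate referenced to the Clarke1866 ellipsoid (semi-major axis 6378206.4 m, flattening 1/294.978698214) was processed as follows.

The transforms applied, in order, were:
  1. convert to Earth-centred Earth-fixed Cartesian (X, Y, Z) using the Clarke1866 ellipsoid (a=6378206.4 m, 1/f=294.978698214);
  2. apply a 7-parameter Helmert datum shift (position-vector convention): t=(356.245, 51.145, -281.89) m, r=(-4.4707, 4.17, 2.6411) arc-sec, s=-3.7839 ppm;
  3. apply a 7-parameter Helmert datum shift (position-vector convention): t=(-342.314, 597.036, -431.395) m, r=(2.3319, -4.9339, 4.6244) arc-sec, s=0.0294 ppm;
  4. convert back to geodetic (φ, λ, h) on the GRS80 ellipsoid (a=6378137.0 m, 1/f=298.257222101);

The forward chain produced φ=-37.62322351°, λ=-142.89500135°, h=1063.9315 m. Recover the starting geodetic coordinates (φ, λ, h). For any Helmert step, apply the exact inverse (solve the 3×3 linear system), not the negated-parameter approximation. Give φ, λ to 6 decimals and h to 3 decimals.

φ=-37.618182°, λ=-142.891721°, h=990.129 m

start: φ=-37.623224°, λ=-142.895001°, h=1063.931 m
→ ECEF (a=6378137.000, f=1/298.257222101): X=-4034639.1740, Y=-3051927.0055, Z=-3873054.8143
→ Helmert⁻¹: X=-4034457.8080, Y=-3052477.2803, Z=-3872492.2909
→ Helmert⁻¹: X=-4034790.1179, Y=-3052404.3807, Z=-3872372.7828
→ geod (Bowring, a=6378206.400): φ=-37.61818200°, λ=-142.89172100°, h=990.1290 m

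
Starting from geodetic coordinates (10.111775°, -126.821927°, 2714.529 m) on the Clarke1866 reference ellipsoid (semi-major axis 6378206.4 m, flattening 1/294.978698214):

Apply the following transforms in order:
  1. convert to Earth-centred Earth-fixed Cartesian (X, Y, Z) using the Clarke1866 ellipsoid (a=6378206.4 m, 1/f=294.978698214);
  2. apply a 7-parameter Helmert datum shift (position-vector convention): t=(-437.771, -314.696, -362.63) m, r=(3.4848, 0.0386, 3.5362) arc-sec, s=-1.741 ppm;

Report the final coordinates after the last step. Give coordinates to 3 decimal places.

start: φ=10.111775°, λ=-126.821927°, h=2714.529 m
→ ECEF (a=6378206.400, f=1/294.978698214): X=-3765267.9004, Y=-5029123.8067, Z=1112828.6242
→ Helmert 7p (PV): X=-3765612.6887, Y=-5029513.0996, Z=1112379.7955

X=-3765612.689 m, Y=-5029513.100 m, Z=1112379.796 m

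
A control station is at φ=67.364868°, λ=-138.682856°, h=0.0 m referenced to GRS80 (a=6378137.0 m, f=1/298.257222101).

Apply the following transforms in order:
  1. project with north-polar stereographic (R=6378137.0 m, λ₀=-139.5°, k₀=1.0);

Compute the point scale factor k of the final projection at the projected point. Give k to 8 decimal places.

start: φ=67.364868°, λ=-138.682856°, h=0.000 m
→ into stereo (λ₀=-139.5°): φ=67.36486800°, λ−λ₀=0.81714400°
scale k = 1.04005544

1.04005544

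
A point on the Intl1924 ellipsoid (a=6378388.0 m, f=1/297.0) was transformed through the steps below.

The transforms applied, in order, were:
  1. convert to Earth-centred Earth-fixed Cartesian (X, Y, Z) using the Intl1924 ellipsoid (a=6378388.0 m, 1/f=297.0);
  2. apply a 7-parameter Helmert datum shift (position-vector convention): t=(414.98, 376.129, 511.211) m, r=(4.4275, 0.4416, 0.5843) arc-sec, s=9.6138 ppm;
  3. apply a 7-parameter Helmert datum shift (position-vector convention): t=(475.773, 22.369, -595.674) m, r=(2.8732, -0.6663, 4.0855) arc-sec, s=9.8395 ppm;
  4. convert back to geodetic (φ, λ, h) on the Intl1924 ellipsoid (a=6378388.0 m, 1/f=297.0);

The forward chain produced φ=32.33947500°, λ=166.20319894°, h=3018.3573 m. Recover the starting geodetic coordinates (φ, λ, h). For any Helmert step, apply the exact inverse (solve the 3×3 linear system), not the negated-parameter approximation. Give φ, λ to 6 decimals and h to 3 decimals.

φ=32.335985°, λ=166.207017°, h=3589.972 m

start: φ=32.339475°, λ=166.203199°, h=3018.357 m
→ ECEF (a=6378388.000, f=1/297.0): X=-5241089.0113, Y=1287024.6627, Z=3393961.5954
→ Helmert⁻¹: X=-5241476.7506, Y=1287140.7332, Z=3394522.8712
→ Helmert⁻¹: X=-5241844.9575, Y=1286839.9339, Z=3393940.1865
→ geod (Bowring, a=6378388.000): φ=32.33598500°, λ=166.20701700°, h=3589.9720 m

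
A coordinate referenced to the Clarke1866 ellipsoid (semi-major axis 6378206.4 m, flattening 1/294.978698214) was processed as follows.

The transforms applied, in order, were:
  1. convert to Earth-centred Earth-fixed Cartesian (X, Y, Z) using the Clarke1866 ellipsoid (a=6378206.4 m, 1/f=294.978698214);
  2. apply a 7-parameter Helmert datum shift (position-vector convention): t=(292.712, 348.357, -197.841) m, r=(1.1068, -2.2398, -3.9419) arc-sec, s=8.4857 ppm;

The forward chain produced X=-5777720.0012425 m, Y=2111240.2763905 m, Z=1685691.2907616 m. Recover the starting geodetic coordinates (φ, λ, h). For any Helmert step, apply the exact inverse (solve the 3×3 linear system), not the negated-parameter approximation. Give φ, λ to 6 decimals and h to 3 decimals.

start: X=-5777720.0012, Y=2111240.2764, Z=1685691.2908 m
→ Helmert⁻¹: X=-5777985.7146, Y=2110772.6314, Z=1685926.2420
→ geod (Bowring, a=6378206.400): φ=15.42612200°, λ=159.93210000°, h=1620.5840 m

φ=15.426122°, λ=159.932100°, h=1620.584 m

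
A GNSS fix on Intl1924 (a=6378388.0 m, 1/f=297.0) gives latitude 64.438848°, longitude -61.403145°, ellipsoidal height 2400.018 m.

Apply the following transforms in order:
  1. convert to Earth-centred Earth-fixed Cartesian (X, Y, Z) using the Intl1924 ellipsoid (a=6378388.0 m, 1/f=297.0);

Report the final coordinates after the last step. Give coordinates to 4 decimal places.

start: φ=64.438848°, λ=-61.403145°, h=2400.018 m
→ ECEF (a=6378388.000, f=1/297.0): X=1321393.9025, Y=-2423924.4259, Z=5733286.5573

X=1321393.9025 m, Y=-2423924.4259 m, Z=5733286.5573 m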